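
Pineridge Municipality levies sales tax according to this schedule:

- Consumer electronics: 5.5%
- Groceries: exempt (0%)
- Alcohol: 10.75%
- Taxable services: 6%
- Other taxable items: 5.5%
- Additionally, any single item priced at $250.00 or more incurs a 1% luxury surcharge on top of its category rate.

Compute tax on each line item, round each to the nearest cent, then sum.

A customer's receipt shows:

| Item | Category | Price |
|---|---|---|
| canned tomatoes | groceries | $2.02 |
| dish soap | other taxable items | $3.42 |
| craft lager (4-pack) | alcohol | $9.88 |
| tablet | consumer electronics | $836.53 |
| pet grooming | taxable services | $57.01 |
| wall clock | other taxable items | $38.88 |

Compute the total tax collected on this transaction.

$61.18

Canned tomatoes $2.02: groceries → 0% → $0.00
Dish soap $3.42: other taxable items → 5.5% → $0.19
Craft lager (4-pack) $9.88: alcohol → 10.75% → $1.06
Tablet $836.53: consumer electronics → 5.5% + 1% surcharge = 6.5% → $54.37
Pet grooming $57.01: taxable services → 6% → $3.42
Wall clock $38.88: other taxable items → 5.5% → $2.14
Total tax = $0.19 + $1.06 + $54.37 + $3.42 + $2.14 = $61.18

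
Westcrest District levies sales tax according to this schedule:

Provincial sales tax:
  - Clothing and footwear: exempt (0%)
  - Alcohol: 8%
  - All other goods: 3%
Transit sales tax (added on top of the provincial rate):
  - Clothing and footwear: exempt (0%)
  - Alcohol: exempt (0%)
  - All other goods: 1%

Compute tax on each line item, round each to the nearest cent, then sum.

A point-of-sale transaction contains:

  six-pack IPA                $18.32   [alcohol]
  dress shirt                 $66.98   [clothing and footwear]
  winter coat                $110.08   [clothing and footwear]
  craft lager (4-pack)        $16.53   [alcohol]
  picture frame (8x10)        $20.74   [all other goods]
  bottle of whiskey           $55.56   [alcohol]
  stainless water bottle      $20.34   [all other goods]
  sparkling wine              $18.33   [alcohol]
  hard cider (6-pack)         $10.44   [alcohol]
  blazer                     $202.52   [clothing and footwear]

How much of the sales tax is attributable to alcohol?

Six-pack IPA $18.32: alcohol → 8% + 0% transit = 8% → $1.47
Craft lager (4-pack) $16.53: alcohol → 8% + 0% transit = 8% → $1.32
Bottle of whiskey $55.56: alcohol → 8% + 0% transit = 8% → $4.44
Sparkling wine $18.33: alcohol → 8% + 0% transit = 8% → $1.47
Hard cider (6-pack) $10.44: alcohol → 8% + 0% transit = 8% → $0.84
Tax on alcohol = $1.47 + $1.32 + $4.44 + $1.47 + $0.84 = $9.54

$9.54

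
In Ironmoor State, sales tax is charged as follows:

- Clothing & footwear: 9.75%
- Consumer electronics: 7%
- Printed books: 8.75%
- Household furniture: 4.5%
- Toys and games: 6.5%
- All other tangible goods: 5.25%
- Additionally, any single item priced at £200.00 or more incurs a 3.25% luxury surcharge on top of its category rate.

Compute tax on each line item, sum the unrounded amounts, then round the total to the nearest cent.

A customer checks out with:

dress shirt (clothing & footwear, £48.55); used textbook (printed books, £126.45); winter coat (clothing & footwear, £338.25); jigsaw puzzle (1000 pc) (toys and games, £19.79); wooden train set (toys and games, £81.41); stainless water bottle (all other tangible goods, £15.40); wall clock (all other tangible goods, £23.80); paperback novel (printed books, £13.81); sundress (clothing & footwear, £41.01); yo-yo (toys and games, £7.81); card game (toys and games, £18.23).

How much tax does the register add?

£75.31

Dress shirt £48.55: clothing & footwear → 9.75% → £4.733625
Used textbook £126.45: printed books → 8.75% → £11.064375
Winter coat £338.25: clothing & footwear → 9.75% + 3.25% surcharge = 13% → £43.9725
Jigsaw puzzle (1000 pc) £19.79: toys and games → 6.5% → £1.28635
Wooden train set £81.41: toys and games → 6.5% → £5.29165
Stainless water bottle £15.40: all other tangible goods → 5.25% → £0.8085
Wall clock £23.80: all other tangible goods → 5.25% → £1.2495
Paperback novel £13.81: printed books → 8.75% → £1.208375
Sundress £41.01: clothing & footwear → 9.75% → £3.998475
Yo-yo £7.81: toys and games → 6.5% → £0.50765
Card game £18.23: toys and games → 6.5% → £1.18495
Unrounded tax sum = £75.30595 → £75.31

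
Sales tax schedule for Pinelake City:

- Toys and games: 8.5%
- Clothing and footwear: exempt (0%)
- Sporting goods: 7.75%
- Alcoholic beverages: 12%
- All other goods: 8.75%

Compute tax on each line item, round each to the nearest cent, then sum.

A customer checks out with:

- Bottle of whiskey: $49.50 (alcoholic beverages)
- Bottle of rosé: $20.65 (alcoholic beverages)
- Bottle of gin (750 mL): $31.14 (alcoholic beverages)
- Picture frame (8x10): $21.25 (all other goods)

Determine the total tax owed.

$14.02

Bottle of whiskey $49.50: alcoholic beverages → 12% → $5.94
Bottle of rosé $20.65: alcoholic beverages → 12% → $2.48
Bottle of gin (750 mL) $31.14: alcoholic beverages → 12% → $3.74
Picture frame (8x10) $21.25: all other goods → 8.75% → $1.86
Total tax = $5.94 + $2.48 + $3.74 + $1.86 = $14.02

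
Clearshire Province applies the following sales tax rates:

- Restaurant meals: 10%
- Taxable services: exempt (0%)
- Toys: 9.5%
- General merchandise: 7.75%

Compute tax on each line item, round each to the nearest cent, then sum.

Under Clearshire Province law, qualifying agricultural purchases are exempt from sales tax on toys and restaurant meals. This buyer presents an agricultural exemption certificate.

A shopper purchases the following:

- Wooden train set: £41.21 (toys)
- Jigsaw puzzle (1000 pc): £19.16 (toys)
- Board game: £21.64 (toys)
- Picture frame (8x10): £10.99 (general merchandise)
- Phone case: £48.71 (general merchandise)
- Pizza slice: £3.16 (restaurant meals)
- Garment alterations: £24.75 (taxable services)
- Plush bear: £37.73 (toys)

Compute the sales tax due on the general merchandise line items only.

£4.63

Picture frame (8x10) £10.99: general merchandise → 7.75% → £0.85
Phone case £48.71: general merchandise → 7.75% → £3.78
Tax on general merchandise = £0.85 + £3.78 = £4.63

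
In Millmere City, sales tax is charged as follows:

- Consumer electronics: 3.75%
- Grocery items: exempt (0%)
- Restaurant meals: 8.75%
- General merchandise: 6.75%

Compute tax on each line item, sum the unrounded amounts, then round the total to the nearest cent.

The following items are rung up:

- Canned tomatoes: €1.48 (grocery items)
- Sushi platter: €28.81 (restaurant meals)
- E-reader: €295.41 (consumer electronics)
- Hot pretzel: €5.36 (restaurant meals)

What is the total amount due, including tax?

€345.13

Canned tomatoes €1.48: grocery items → 0% → €0.00
Sushi platter €28.81: restaurant meals → 8.75% → €2.520875
E-reader €295.41: consumer electronics → 3.75% → €11.077875
Hot pretzel €5.36: restaurant meals → 8.75% → €0.469
Subtotal = €331.06; unrounded tax = €14.06775 → €14.07; total due = €345.13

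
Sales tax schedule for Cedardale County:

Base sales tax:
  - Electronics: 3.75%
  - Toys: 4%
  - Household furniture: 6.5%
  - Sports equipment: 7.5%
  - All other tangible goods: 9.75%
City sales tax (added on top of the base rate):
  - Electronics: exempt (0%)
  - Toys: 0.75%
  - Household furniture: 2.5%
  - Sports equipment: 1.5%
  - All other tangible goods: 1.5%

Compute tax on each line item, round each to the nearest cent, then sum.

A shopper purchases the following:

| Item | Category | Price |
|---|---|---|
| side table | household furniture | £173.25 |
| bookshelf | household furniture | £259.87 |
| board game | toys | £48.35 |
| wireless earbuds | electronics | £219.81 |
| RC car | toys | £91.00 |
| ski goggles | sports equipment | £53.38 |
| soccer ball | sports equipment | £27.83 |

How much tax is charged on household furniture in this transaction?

Side table £173.25: household furniture → 6.5% + 2.5% city = 9% → £15.59
Bookshelf £259.87: household furniture → 6.5% + 2.5% city = 9% → £23.39
Tax on household furniture = £15.59 + £23.39 = £38.98

£38.98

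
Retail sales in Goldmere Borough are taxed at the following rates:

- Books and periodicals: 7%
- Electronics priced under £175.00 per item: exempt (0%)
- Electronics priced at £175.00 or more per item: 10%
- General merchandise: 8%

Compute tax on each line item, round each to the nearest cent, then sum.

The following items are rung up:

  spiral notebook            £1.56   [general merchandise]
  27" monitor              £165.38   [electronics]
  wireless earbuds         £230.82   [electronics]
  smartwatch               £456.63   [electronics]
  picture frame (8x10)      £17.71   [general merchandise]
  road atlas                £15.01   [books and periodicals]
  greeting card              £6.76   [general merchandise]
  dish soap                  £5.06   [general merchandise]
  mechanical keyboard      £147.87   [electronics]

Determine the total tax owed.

Spiral notebook £1.56: general merchandise → 8% → £0.12
27" monitor £165.38: electronics, under £175.00 → 0% → £0.00
Wireless earbuds £230.82: electronics, £175.00 or more → 10% → £23.08
Smartwatch £456.63: electronics, £175.00 or more → 10% → £45.66
Picture frame (8x10) £17.71: general merchandise → 8% → £1.42
Road atlas £15.01: books and periodicals → 7% → £1.05
Greeting card £6.76: general merchandise → 8% → £0.54
Dish soap £5.06: general merchandise → 8% → £0.40
Mechanical keyboard £147.87: electronics, under £175.00 → 0% → £0.00
Total tax = £0.12 + £23.08 + £45.66 + £1.42 + £1.05 + £0.54 + £0.40 = £72.27

£72.27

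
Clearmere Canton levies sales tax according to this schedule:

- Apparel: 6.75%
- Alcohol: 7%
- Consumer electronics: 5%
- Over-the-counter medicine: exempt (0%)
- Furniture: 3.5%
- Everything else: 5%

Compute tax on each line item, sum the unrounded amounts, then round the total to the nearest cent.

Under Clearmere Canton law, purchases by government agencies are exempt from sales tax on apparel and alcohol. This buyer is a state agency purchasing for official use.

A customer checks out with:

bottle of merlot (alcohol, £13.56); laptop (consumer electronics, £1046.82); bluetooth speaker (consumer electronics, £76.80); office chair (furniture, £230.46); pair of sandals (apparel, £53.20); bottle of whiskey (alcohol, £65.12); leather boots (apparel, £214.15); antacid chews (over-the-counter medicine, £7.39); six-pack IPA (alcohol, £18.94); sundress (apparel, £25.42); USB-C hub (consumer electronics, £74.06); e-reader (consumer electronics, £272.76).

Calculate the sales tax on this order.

£81.59

Bottle of merlot £13.56: alcohol, buyer-exempt → 0% → £0.00
Laptop £1046.82: consumer electronics → 5% → £52.341
Bluetooth speaker £76.80: consumer electronics → 5% → £3.84
Office chair £230.46: furniture → 3.5% → £8.0661
Pair of sandals £53.20: apparel, buyer-exempt → 0% → £0.00
Bottle of whiskey £65.12: alcohol, buyer-exempt → 0% → £0.00
Leather boots £214.15: apparel, buyer-exempt → 0% → £0.00
Antacid chews £7.39: over-the-counter medicine → 0% → £0.00
Six-pack IPA £18.94: alcohol, buyer-exempt → 0% → £0.00
Sundress £25.42: apparel, buyer-exempt → 0% → £0.00
USB-C hub £74.06: consumer electronics → 5% → £3.703
E-reader £272.76: consumer electronics → 5% → £13.638
Unrounded tax sum = £81.5881 → £81.59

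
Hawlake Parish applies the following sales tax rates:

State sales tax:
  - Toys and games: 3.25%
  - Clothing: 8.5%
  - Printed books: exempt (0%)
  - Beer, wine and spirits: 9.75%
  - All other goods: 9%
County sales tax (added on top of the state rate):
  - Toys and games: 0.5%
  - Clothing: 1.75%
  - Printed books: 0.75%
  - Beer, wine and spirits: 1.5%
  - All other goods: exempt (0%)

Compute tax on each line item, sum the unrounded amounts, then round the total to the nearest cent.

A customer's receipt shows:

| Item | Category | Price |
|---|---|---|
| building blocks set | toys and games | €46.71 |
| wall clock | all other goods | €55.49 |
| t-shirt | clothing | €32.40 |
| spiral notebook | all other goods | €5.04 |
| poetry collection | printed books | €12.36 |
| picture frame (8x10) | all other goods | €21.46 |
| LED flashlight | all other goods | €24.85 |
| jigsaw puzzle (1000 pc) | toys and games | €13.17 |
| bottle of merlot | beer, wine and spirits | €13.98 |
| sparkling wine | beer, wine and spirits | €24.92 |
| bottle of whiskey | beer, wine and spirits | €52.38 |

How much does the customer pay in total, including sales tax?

€328.30

Building blocks set €46.71: toys and games → 3.25% + 0.5% county = 3.75% → €1.751625
Wall clock €55.49: all other goods → 9% + 0% county = 9% → €4.9941
T-shirt €32.40: clothing → 8.5% + 1.75% county = 10.25% → €3.321
Spiral notebook €5.04: all other goods → 9% + 0% county = 9% → €0.4536
Poetry collection €12.36: printed books → 0% + 0.75% county = 0.75% → €0.0927
Picture frame (8x10) €21.46: all other goods → 9% + 0% county = 9% → €1.9314
LED flashlight €24.85: all other goods → 9% + 0% county = 9% → €2.2365
Jigsaw puzzle (1000 pc) €13.17: toys and games → 3.25% + 0.5% county = 3.75% → €0.493875
Bottle of merlot €13.98: beer, wine and spirits → 9.75% + 1.5% county = 11.25% → €1.57275
Sparkling wine €24.92: beer, wine and spirits → 9.75% + 1.5% county = 11.25% → €2.8035
Bottle of whiskey €52.38: beer, wine and spirits → 9.75% + 1.5% county = 11.25% → €5.89275
Subtotal = €302.76; unrounded tax = €25.5438 → €25.54; total due = €328.30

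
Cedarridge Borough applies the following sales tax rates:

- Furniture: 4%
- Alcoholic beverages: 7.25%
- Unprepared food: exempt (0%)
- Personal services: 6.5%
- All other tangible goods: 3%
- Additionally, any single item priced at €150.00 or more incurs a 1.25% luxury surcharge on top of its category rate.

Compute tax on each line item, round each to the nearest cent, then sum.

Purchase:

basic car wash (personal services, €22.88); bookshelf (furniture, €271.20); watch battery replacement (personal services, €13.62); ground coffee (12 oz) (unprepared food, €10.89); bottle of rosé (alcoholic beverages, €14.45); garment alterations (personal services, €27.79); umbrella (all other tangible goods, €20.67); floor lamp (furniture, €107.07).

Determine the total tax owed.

€24.38

Basic car wash €22.88: personal services → 6.5% → €1.49
Bookshelf €271.20: furniture → 4% + 1.25% surcharge = 5.25% → €14.24
Watch battery replacement €13.62: personal services → 6.5% → €0.89
Ground coffee (12 oz) €10.89: unprepared food → 0% → €0.00
Bottle of rosé €14.45: alcoholic beverages → 7.25% → €1.05
Garment alterations €27.79: personal services → 6.5% → €1.81
Umbrella €20.67: all other tangible goods → 3% → €0.62
Floor lamp €107.07: furniture → 4% → €4.28
Total tax = €1.49 + €14.24 + €0.89 + €1.05 + €1.81 + €0.62 + €4.28 = €24.38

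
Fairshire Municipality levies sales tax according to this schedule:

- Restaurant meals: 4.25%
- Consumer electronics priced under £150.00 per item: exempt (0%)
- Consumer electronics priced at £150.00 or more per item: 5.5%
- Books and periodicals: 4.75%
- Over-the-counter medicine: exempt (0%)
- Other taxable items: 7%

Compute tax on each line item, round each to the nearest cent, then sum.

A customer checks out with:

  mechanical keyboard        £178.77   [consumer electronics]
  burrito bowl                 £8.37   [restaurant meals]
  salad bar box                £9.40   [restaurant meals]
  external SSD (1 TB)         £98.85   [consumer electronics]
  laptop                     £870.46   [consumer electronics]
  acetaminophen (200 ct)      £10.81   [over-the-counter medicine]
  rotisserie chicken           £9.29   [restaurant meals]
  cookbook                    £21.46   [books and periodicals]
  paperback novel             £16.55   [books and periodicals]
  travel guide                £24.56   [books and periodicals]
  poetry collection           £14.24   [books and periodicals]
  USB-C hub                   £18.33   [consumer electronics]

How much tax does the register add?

Mechanical keyboard £178.77: consumer electronics, £150.00 or more → 5.5% → £9.83
Burrito bowl £8.37: restaurant meals → 4.25% → £0.36
Salad bar box £9.40: restaurant meals → 4.25% → £0.40
External SSD (1 TB) £98.85: consumer electronics, under £150.00 → 0% → £0.00
Laptop £870.46: consumer electronics, £150.00 or more → 5.5% → £47.88
Acetaminophen (200 ct) £10.81: over-the-counter medicine → 0% → £0.00
Rotisserie chicken £9.29: restaurant meals → 4.25% → £0.39
Cookbook £21.46: books and periodicals → 4.75% → £1.02
Paperback novel £16.55: books and periodicals → 4.75% → £0.79
Travel guide £24.56: books and periodicals → 4.75% → £1.17
Poetry collection £14.24: books and periodicals → 4.75% → £0.68
USB-C hub £18.33: consumer electronics, under £150.00 → 0% → £0.00
Total tax = £9.83 + £0.36 + £0.40 + £47.88 + £0.39 + £1.02 + £0.79 + £1.17 + £0.68 = £62.52

£62.52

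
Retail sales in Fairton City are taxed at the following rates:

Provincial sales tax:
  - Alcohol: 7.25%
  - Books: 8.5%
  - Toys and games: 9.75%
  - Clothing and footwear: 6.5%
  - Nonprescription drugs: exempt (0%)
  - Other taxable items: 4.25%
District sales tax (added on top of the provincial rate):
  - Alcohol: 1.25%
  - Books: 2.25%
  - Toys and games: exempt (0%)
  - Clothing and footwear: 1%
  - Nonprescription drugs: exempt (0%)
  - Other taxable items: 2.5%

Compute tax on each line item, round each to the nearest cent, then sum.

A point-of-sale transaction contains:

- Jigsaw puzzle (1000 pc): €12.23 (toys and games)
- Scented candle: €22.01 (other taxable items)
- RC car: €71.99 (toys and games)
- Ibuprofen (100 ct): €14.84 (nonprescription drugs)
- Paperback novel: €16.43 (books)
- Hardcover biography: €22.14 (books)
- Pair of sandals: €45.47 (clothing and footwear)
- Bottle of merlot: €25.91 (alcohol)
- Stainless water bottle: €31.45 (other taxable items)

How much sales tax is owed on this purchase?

Jigsaw puzzle (1000 pc) €12.23: toys and games → 9.75% + 0% district = 9.75% → €1.19
Scented candle €22.01: other taxable items → 4.25% + 2.5% district = 6.75% → €1.49
RC car €71.99: toys and games → 9.75% + 0% district = 9.75% → €7.02
Ibuprofen (100 ct) €14.84: nonprescription drugs → 0% + 0% district = 0% → €0.00
Paperback novel €16.43: books → 8.5% + 2.25% district = 10.75% → €1.77
Hardcover biography €22.14: books → 8.5% + 2.25% district = 10.75% → €2.38
Pair of sandals €45.47: clothing and footwear → 6.5% + 1% district = 7.5% → €3.41
Bottle of merlot €25.91: alcohol → 7.25% + 1.25% district = 8.5% → €2.20
Stainless water bottle €31.45: other taxable items → 4.25% + 2.5% district = 6.75% → €2.12
Total tax = €1.19 + €1.49 + €7.02 + €1.77 + €2.38 + €3.41 + €2.20 + €2.12 = €21.58

€21.58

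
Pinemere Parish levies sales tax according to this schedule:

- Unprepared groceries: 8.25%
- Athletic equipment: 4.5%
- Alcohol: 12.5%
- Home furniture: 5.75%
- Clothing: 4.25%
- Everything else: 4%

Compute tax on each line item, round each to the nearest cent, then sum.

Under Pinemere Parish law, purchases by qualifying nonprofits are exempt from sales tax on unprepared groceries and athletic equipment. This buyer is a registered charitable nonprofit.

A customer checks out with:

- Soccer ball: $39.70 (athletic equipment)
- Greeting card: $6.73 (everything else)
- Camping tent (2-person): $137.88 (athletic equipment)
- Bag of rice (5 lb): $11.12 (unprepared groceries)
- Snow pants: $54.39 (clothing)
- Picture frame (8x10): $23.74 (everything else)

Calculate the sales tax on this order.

$3.53

Soccer ball $39.70: athletic equipment, buyer-exempt → 0% → $0.00
Greeting card $6.73: everything else → 4% → $0.27
Camping tent (2-person) $137.88: athletic equipment, buyer-exempt → 0% → $0.00
Bag of rice (5 lb) $11.12: unprepared groceries, buyer-exempt → 0% → $0.00
Snow pants $54.39: clothing → 4.25% → $2.31
Picture frame (8x10) $23.74: everything else → 4% → $0.95
Total tax = $0.27 + $2.31 + $0.95 = $3.53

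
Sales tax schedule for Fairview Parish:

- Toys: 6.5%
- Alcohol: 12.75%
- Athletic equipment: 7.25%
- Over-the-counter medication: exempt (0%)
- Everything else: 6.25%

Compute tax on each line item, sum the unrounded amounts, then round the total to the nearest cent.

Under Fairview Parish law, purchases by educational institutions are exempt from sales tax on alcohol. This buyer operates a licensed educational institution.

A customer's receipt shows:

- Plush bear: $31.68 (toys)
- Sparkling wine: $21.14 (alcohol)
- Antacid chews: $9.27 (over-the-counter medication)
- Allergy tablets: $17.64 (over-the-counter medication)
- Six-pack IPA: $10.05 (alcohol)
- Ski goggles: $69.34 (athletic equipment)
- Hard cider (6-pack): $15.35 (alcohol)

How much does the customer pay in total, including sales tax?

$181.56

Plush bear $31.68: toys → 6.5% → $2.0592
Sparkling wine $21.14: alcohol, buyer-exempt → 0% → $0.00
Antacid chews $9.27: over-the-counter medication → 0% → $0.00
Allergy tablets $17.64: over-the-counter medication → 0% → $0.00
Six-pack IPA $10.05: alcohol, buyer-exempt → 0% → $0.00
Ski goggles $69.34: athletic equipment → 7.25% → $5.02715
Hard cider (6-pack) $15.35: alcohol, buyer-exempt → 0% → $0.00
Subtotal = $174.47; unrounded tax = $7.08635 → $7.09; total due = $181.56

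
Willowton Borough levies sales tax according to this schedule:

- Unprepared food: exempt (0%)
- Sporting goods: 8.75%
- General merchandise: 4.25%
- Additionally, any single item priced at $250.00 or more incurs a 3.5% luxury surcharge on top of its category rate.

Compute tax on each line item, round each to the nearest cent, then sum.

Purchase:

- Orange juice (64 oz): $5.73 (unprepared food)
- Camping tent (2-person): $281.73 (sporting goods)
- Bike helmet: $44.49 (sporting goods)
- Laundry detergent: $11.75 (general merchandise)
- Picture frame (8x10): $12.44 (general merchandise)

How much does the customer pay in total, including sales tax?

Orange juice (64 oz) $5.73: unprepared food → 0% → $0.00
Camping tent (2-person) $281.73: sporting goods → 8.75% + 3.5% surcharge = 12.25% → $34.51
Bike helmet $44.49: sporting goods → 8.75% → $3.89
Laundry detergent $11.75: general merchandise → 4.25% → $0.50
Picture frame (8x10) $12.44: general merchandise → 4.25% → $0.53
Subtotal = $356.14; tax = $39.43; total due = $395.57

$395.57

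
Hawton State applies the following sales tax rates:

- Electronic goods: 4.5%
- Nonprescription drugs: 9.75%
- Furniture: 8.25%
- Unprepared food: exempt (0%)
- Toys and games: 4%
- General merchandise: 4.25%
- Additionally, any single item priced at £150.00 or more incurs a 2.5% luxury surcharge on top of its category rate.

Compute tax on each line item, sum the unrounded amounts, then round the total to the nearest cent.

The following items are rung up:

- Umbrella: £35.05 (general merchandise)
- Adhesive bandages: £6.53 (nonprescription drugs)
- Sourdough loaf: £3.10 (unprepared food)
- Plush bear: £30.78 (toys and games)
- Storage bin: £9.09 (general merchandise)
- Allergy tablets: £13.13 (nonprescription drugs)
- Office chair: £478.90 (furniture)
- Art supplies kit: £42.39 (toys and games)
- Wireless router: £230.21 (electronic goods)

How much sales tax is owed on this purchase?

Umbrella £35.05: general merchandise → 4.25% → £1.489625
Adhesive bandages £6.53: nonprescription drugs → 9.75% → £0.636675
Sourdough loaf £3.10: unprepared food → 0% → £0.00
Plush bear £30.78: toys and games → 4% → £1.2312
Storage bin £9.09: general merchandise → 4.25% → £0.386325
Allergy tablets £13.13: nonprescription drugs → 9.75% → £1.280175
Office chair £478.90: furniture → 8.25% + 2.5% surcharge = 10.75% → £51.48175
Art supplies kit £42.39: toys and games → 4% → £1.6956
Wireless router £230.21: electronic goods → 4.5% + 2.5% surcharge = 7% → £16.1147
Unrounded tax sum = £74.31605 → £74.32

£74.32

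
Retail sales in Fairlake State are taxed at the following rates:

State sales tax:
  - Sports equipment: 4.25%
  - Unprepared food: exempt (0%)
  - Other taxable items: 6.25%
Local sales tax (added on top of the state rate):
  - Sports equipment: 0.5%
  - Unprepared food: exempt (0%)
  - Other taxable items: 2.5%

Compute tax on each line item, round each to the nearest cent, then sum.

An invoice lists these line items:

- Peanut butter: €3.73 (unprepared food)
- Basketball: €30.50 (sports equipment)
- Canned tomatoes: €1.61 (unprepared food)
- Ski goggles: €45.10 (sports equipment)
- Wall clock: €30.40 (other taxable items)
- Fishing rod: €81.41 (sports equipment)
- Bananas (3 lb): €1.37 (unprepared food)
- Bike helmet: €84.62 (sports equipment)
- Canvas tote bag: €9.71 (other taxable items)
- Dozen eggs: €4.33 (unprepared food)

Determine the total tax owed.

€14.99

Peanut butter €3.73: unprepared food → 0% + 0% local = 0% → €0.00
Basketball €30.50: sports equipment → 4.25% + 0.5% local = 4.75% → €1.45
Canned tomatoes €1.61: unprepared food → 0% + 0% local = 0% → €0.00
Ski goggles €45.10: sports equipment → 4.25% + 0.5% local = 4.75% → €2.14
Wall clock €30.40: other taxable items → 6.25% + 2.5% local = 8.75% → €2.66
Fishing rod €81.41: sports equipment → 4.25% + 0.5% local = 4.75% → €3.87
Bananas (3 lb) €1.37: unprepared food → 0% + 0% local = 0% → €0.00
Bike helmet €84.62: sports equipment → 4.25% + 0.5% local = 4.75% → €4.02
Canvas tote bag €9.71: other taxable items → 6.25% + 2.5% local = 8.75% → €0.85
Dozen eggs €4.33: unprepared food → 0% + 0% local = 0% → €0.00
Total tax = €1.45 + €2.14 + €2.66 + €3.87 + €4.02 + €0.85 = €14.99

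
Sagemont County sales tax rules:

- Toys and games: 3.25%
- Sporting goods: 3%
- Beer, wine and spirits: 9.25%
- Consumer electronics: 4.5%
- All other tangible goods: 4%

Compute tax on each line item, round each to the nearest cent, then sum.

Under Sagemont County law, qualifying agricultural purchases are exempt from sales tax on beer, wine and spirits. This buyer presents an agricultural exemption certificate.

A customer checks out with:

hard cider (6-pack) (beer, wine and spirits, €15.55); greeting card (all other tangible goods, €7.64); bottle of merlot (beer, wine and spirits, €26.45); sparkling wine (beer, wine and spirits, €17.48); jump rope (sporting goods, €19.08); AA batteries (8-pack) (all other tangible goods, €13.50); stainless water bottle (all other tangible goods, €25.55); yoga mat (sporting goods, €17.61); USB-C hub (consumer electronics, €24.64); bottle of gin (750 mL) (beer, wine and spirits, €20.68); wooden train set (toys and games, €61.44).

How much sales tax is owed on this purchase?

Hard cider (6-pack) €15.55: beer, wine and spirits, buyer-exempt → 0% → €0.00
Greeting card €7.64: all other tangible goods → 4% → €0.31
Bottle of merlot €26.45: beer, wine and spirits, buyer-exempt → 0% → €0.00
Sparkling wine €17.48: beer, wine and spirits, buyer-exempt → 0% → €0.00
Jump rope €19.08: sporting goods → 3% → €0.57
AA batteries (8-pack) €13.50: all other tangible goods → 4% → €0.54
Stainless water bottle €25.55: all other tangible goods → 4% → €1.02
Yoga mat €17.61: sporting goods → 3% → €0.53
USB-C hub €24.64: consumer electronics → 4.5% → €1.11
Bottle of gin (750 mL) €20.68: beer, wine and spirits, buyer-exempt → 0% → €0.00
Wooden train set €61.44: toys and games → 3.25% → €2.00
Total tax = €0.31 + €0.57 + €0.54 + €1.02 + €0.53 + €1.11 + €2.00 = €6.08

€6.08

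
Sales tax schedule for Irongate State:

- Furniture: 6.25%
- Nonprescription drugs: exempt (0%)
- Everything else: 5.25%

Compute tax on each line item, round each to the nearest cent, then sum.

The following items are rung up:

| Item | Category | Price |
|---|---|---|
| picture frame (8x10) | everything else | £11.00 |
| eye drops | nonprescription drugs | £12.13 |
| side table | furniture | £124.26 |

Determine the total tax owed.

£8.35

Picture frame (8x10) £11.00: everything else → 5.25% → £0.58
Eye drops £12.13: nonprescription drugs → 0% → £0.00
Side table £124.26: furniture → 6.25% → £7.77
Total tax = £0.58 + £7.77 = £8.35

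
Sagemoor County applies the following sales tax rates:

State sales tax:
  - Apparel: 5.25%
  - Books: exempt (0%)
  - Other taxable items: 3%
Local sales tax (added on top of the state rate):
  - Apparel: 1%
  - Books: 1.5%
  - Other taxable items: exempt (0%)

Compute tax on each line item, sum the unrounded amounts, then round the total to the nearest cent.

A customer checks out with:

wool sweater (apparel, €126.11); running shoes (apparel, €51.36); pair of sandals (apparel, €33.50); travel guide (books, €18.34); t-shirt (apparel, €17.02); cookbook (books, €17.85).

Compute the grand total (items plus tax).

Wool sweater €126.11: apparel → 5.25% + 1% local = 6.25% → €7.881875
Running shoes €51.36: apparel → 5.25% + 1% local = 6.25% → €3.21
Pair of sandals €33.50: apparel → 5.25% + 1% local = 6.25% → €2.09375
Travel guide €18.34: books → 0% + 1.5% local = 1.5% → €0.2751
T-shirt €17.02: apparel → 5.25% + 1% local = 6.25% → €1.06375
Cookbook €17.85: books → 0% + 1.5% local = 1.5% → €0.26775
Subtotal = €264.18; unrounded tax = €14.792225 → €14.79; total due = €278.97

€278.97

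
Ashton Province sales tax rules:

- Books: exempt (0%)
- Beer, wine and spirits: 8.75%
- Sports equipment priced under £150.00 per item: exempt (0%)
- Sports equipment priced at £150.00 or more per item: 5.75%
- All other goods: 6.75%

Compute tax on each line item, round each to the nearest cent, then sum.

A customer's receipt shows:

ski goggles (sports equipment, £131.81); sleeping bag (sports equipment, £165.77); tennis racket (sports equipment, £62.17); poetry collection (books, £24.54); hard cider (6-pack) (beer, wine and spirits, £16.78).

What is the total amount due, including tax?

£412.07

Ski goggles £131.81: sports equipment, under £150.00 → 0% → £0.00
Sleeping bag £165.77: sports equipment, £150.00 or more → 5.75% → £9.53
Tennis racket £62.17: sports equipment, under £150.00 → 0% → £0.00
Poetry collection £24.54: books → 0% → £0.00
Hard cider (6-pack) £16.78: beer, wine and spirits → 8.75% → £1.47
Subtotal = £401.07; tax = £11.00; total due = £412.07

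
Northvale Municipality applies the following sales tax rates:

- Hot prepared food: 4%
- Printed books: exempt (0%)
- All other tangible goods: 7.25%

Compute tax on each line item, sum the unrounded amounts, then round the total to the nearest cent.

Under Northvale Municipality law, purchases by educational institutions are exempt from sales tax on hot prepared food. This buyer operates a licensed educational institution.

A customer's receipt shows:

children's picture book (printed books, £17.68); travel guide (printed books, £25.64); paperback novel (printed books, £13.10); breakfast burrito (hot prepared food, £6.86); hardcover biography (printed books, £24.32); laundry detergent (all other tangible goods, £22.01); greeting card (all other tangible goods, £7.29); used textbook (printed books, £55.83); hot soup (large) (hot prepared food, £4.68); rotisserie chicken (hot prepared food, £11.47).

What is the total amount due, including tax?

£191.00

Children's picture book £17.68: printed books → 0% → £0.00
Travel guide £25.64: printed books → 0% → £0.00
Paperback novel £13.10: printed books → 0% → £0.00
Breakfast burrito £6.86: hot prepared food, buyer-exempt → 0% → £0.00
Hardcover biography £24.32: printed books → 0% → £0.00
Laundry detergent £22.01: all other tangible goods → 7.25% → £1.595725
Greeting card £7.29: all other tangible goods → 7.25% → £0.528525
Used textbook £55.83: printed books → 0% → £0.00
Hot soup (large) £4.68: hot prepared food, buyer-exempt → 0% → £0.00
Rotisserie chicken £11.47: hot prepared food, buyer-exempt → 0% → £0.00
Subtotal = £188.88; unrounded tax = £2.12425 → £2.12; total due = £191.00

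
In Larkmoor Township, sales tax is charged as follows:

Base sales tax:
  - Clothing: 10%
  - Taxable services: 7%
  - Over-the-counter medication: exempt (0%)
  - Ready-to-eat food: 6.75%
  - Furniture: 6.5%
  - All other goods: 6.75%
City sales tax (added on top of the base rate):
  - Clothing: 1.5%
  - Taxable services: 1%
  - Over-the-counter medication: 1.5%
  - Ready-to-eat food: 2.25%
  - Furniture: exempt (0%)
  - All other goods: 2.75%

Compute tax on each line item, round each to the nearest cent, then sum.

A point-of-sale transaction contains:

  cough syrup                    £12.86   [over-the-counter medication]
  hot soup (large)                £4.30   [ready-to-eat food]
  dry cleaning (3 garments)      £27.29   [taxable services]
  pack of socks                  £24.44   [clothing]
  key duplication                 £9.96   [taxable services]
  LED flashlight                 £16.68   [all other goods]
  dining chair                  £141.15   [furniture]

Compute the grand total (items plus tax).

£253.80

Cough syrup £12.86: over-the-counter medication → 0% + 1.5% city = 1.5% → £0.19
Hot soup (large) £4.30: ready-to-eat food → 6.75% + 2.25% city = 9% → £0.39
Dry cleaning (3 garments) £27.29: taxable services → 7% + 1% city = 8% → £2.18
Pack of socks £24.44: clothing → 10% + 1.5% city = 11.5% → £2.81
Key duplication £9.96: taxable services → 7% + 1% city = 8% → £0.80
LED flashlight £16.68: all other goods → 6.75% + 2.75% city = 9.5% → £1.58
Dining chair £141.15: furniture → 6.5% + 0% city = 6.5% → £9.17
Subtotal = £236.68; tax = £17.12; total due = £253.80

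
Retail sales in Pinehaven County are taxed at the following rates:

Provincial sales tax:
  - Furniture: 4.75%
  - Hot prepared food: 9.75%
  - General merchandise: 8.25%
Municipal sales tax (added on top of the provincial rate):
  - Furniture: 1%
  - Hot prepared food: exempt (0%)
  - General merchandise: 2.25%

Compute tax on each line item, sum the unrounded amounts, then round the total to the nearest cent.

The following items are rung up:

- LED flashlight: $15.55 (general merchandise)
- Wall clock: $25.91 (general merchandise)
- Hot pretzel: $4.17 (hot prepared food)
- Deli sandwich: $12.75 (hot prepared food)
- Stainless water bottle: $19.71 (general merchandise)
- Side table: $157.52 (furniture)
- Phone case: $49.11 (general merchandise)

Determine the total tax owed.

$22.29

LED flashlight $15.55: general merchandise → 8.25% + 2.25% municipal = 10.5% → $1.63275
Wall clock $25.91: general merchandise → 8.25% + 2.25% municipal = 10.5% → $2.72055
Hot pretzel $4.17: hot prepared food → 9.75% + 0% municipal = 9.75% → $0.406575
Deli sandwich $12.75: hot prepared food → 9.75% + 0% municipal = 9.75% → $1.243125
Stainless water bottle $19.71: general merchandise → 8.25% + 2.25% municipal = 10.5% → $2.06955
Side table $157.52: furniture → 4.75% + 1% municipal = 5.75% → $9.0574
Phone case $49.11: general merchandise → 8.25% + 2.25% municipal = 10.5% → $5.15655
Unrounded tax sum = $22.2865 → $22.29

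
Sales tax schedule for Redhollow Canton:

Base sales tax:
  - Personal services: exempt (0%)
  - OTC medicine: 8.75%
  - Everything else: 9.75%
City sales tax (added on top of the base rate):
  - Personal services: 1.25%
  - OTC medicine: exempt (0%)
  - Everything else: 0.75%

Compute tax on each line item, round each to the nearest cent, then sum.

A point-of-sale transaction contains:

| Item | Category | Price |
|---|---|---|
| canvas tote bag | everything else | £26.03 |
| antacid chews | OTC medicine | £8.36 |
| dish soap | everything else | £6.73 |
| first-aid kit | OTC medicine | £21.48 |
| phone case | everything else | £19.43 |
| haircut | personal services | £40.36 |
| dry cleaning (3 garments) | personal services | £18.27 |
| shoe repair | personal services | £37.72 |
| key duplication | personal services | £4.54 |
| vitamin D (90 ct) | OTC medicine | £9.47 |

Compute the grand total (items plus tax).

£202.57

Canvas tote bag £26.03: everything else → 9.75% + 0.75% city = 10.5% → £2.73
Antacid chews £8.36: OTC medicine → 8.75% + 0% city = 8.75% → £0.73
Dish soap £6.73: everything else → 9.75% + 0.75% city = 10.5% → £0.71
First-aid kit £21.48: OTC medicine → 8.75% + 0% city = 8.75% → £1.88
Phone case £19.43: everything else → 9.75% + 0.75% city = 10.5% → £2.04
Haircut £40.36: personal services → 0% + 1.25% city = 1.25% → £0.50
Dry cleaning (3 garments) £18.27: personal services → 0% + 1.25% city = 1.25% → £0.23
Shoe repair £37.72: personal services → 0% + 1.25% city = 1.25% → £0.47
Key duplication £4.54: personal services → 0% + 1.25% city = 1.25% → £0.06
Vitamin D (90 ct) £9.47: OTC medicine → 8.75% + 0% city = 8.75% → £0.83
Subtotal = £192.39; tax = £10.18; total due = £202.57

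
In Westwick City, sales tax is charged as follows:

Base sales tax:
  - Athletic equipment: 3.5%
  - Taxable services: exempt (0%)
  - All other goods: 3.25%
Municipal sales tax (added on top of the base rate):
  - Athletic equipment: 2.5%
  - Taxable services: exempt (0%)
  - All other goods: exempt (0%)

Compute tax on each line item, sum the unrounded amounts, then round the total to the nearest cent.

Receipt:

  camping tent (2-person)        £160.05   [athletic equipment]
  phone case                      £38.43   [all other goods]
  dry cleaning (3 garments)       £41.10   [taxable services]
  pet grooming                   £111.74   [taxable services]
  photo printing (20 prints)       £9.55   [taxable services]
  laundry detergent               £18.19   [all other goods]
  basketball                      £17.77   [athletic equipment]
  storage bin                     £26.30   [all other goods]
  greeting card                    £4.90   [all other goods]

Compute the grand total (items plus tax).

£441.55

Camping tent (2-person) £160.05: athletic equipment → 3.5% + 2.5% municipal = 6% → £9.603
Phone case £38.43: all other goods → 3.25% + 0% municipal = 3.25% → £1.248975
Dry cleaning (3 garments) £41.10: taxable services → 0% + 0% municipal = 0% → £0.00
Pet grooming £111.74: taxable services → 0% + 0% municipal = 0% → £0.00
Photo printing (20 prints) £9.55: taxable services → 0% + 0% municipal = 0% → £0.00
Laundry detergent £18.19: all other goods → 3.25% + 0% municipal = 3.25% → £0.591175
Basketball £17.77: athletic equipment → 3.5% + 2.5% municipal = 6% → £1.0662
Storage bin £26.30: all other goods → 3.25% + 0% municipal = 3.25% → £0.85475
Greeting card £4.90: all other goods → 3.25% + 0% municipal = 3.25% → £0.15925
Subtotal = £428.03; unrounded tax = £13.52335 → £13.52; total due = £441.55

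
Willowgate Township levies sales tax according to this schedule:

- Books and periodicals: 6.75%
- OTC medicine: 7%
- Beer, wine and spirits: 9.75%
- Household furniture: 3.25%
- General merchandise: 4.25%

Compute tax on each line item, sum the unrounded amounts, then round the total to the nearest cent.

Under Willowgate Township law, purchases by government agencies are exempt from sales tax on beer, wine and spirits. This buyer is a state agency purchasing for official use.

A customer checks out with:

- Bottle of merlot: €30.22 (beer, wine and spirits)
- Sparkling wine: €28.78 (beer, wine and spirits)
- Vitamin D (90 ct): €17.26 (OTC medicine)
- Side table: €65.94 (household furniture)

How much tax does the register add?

€3.35

Bottle of merlot €30.22: beer, wine and spirits, buyer-exempt → 0% → €0.00
Sparkling wine €28.78: beer, wine and spirits, buyer-exempt → 0% → €0.00
Vitamin D (90 ct) €17.26: OTC medicine → 7% → €1.2082
Side table €65.94: household furniture → 3.25% → €2.14305
Unrounded tax sum = €3.35125 → €3.35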